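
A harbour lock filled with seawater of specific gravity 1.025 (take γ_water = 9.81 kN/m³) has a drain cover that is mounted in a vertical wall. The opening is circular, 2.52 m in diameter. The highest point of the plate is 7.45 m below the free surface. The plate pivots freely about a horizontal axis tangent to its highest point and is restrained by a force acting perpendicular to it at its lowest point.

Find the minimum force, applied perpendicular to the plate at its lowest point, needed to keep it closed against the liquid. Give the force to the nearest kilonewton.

P ≈ 226 kN

γ = 1.025 × 9.81 = 10.05525 kN/m³.
The centroid is at the centre, 1.26 m below the top of the plate, so the centroid depth is h_c = 7.45 + 1.26 = 8.71 m.
A = π(1.26)² = 4.98759 m².
Resultant F = γ·h_c·A = 10.05525 × 8.71 × 4.98759 = 436.819 kN.
I_c = πr⁴/4 = π × 1.26⁴/4 = 1.97958 m⁴.
Centre of pressure: y_p = y_c + I_c/(y_c·A) = 8.71 + 1.97958/(8.71 × 4.98759) = 8.71 + 0.0455684 = 8.75557 m along the plane.
The resultant acts 1.26 + 0.0455684 = 1.30557 m (along the plate) below the hinge at the top edge, so the moment about the hinge is M = F × 1.30557 = 436.819 × 1.30557 = 570.298 kN·m.
A normal force at the bottom, 2.52 m from the hinge, must supply this moment: P = 570.298/2.52 = 226.309 kN.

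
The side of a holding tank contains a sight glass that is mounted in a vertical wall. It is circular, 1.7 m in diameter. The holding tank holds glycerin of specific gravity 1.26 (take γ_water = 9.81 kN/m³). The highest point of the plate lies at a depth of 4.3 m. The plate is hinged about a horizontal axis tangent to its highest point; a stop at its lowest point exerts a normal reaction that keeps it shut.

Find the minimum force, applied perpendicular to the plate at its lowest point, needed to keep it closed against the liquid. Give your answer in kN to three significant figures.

P ≈ 75.2 kN

γ = 1.26 × 9.81 = 12.3606 kN/m³.
The centroid is at the centre, 0.85 m below the top of the plate, so the centroid depth is h_c = 4.3 + 0.85 = 5.15 m.
A = π(0.85)² = 2.2698 m².
Resultant F = γ·h_c·A = 12.3606 × 5.15 × 2.2698 = 144.489 kN.
I_c = πr⁴/4 = π × 0.85⁴/4 = 0.409983 m⁴.
Centre of pressure: y_p = y_c + I_c/(y_c·A) = 5.15 + 0.409983/(5.15 × 2.2698) = 5.15 + 0.0350728 = 5.18507 m along the plane.
The resultant acts 0.85 + 0.0350728 = 0.885073 m (along the plate) below the hinge at the top edge, so the moment about the hinge is M = F × 0.885073 = 144.489 × 0.885073 = 127.883 kN·m.
A normal force at the bottom, 1.7 m from the hinge, must supply this moment: P = 127.883/1.7 = 75.2253 kN.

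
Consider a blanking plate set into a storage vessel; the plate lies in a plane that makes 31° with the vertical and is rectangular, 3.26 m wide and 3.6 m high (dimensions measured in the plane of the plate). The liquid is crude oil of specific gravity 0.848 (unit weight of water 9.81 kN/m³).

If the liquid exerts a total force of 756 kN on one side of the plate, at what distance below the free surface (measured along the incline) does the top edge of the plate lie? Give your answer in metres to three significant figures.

γ = 0.848 × 9.81 = 8.31888 kN/m³.
A = 3.26 × 3.6 = 11.736 m².
From F = γ·h_c·A, the centroid depth is h_c = 756/(8.31888 × 11.736) = 7.74349 m.
The plate makes 31° with the vertical, i.e. θ = 90° − 31° = 59° to the horizontal. Measuring y along the incline from the free-surface line, vertical depth h = y·sinθ with sinθ = 0.857167.
Along the incline, y_c = h_c/sinθ = 7.74349/0.857167 = 9.03382 m.
The centroid lies 3.6/2 = 1.8 m below the top edge, so the top edge sits at y_top = 9.03382 − 1.8 = 7.23382 m along the incline.

y_top ≈ 7.23 m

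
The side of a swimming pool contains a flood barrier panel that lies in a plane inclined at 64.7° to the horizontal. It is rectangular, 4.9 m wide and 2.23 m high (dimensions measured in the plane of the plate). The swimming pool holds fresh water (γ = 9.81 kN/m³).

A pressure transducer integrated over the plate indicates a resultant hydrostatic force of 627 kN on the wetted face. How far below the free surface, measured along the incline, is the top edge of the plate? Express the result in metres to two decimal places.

γ = 9.81 kN/m³.
A = 4.9 × 2.23 = 10.927 m².
From F = γ·h_c·A, the centroid depth is h_c = 627/(9.81 × 10.927) = 5.84922 m.
Let θ = 64.7° be the plate's angle to the horizontal; measure y along the incline from where the plane meets the free surface. Vertical depth h = y·sinθ with sinθ = 0.904083.
Along the incline, y_c = h_c/sinθ = 5.84922/0.904083 = 6.46978 m.
The centroid lies 2.23/2 = 1.115 m below the top edge, so the top edge sits at y_top = 6.46978 − 1.115 = 5.35478 m along the incline.

y_top ≈ 5.35 m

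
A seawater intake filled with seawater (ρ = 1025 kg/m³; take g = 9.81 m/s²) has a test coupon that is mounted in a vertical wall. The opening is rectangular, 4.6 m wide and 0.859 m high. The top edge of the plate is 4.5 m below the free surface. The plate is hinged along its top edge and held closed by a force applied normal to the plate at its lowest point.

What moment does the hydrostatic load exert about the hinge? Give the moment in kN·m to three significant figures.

M ≈ 86.6 kN·m

γ = ρg = 1025 × 9.81 / 1000 = 10.05525 kN/m³.
The centroid lies 0.859/2 = 0.4295 m below the top edge, so the centroid depth is h_c = 4.5 + 0.4295 = 4.9295 m.
A = 4.6 × 0.859 = 3.9514 m².
Resultant F = γ·h_c·A = 10.05525 × 4.9295 × 3.9514 = 195.86 kN.
I_c = b·h³/12 = 4.6 × 0.859³/12 = 0.242972 m⁴.
Centre of pressure: y_p = y_c + I_c/(y_c·A) = 4.9295 + 0.242972/(4.9295 × 3.9514) = 4.9295 + 0.0124739 = 4.94197 m along the plane.
The resultant acts 0.4295 + 0.0124739 = 0.441974 m (along the plate) below the hinge at the top edge, so the moment about the hinge is M = F × 0.441974 = 195.86 × 0.441974 = 86.565 kN·m.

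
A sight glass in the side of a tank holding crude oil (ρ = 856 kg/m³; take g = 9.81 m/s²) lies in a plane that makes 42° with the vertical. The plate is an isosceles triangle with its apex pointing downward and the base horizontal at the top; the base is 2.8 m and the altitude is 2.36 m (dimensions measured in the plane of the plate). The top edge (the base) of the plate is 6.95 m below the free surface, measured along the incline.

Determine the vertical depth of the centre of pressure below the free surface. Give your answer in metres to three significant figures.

h_p = 5.78 m

γ = ρg = 856 × 9.81 / 1000 = 8.39736 kN/m³.
The plate makes 42° with the vertical, i.e. θ = 90° − 42° = 48° to the horizontal. Measuring y along the incline from the free-surface line, vertical depth h = y·sinθ with sinθ = 0.743145.
With the apex down, the centroid sits h/3 = 2.36/3 = 0.786667 m below the base (the top edge), so y_c = 6.95 + 0.786667 = 7.73667 m and h_c = 7.73667 × 0.743145 = 5.74947 m.
A = ½ × 2.8 × 2.36 = 3.304 m².
Resultant F = γ·h_c·A = 8.39736 × 5.74947 × 3.304 = 159.518 kN.
I_c = b·h³/36 = 2.8 × 2.36³/36 = 1.02233 m⁴.
Centre of pressure: y_p = y_c + I_c/(y_c·A) = 7.73667 + 1.02233/(7.73667 × 3.304) = 7.73667 + 0.0399942 = 7.77666 m along the plane.
Vertically, h_p = y_p·sinθ = 7.77666 × 0.743145 = 5.77919 m.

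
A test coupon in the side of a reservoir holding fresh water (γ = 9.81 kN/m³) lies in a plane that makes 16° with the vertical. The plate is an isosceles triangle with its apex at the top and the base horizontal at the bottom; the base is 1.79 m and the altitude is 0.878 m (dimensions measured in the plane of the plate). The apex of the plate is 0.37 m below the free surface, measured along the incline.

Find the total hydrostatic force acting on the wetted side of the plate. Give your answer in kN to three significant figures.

γ = 9.81 kN/m³.
The plate makes 16° with the vertical, i.e. θ = 90° − 16° = 74° to the horizontal. Measuring y along the incline from the free-surface line, vertical depth h = y·sinθ with sinθ = 0.961262.
With the apex up, the centroid sits 2h/3 = 2 × 0.878/3 = 0.585333 m below the apex, so y_c = 0.37 + 0.585333 = 0.955333 m and h_c = 0.955333 × 0.961262 = 0.918325 m.
A = ½ × 1.79 × 0.878 = 0.78581 m².
Resultant F = γ·h_c·A = 9.81 × 0.918325 × 0.78581 = 7.07918 kN.

F ≈ 7.08 kN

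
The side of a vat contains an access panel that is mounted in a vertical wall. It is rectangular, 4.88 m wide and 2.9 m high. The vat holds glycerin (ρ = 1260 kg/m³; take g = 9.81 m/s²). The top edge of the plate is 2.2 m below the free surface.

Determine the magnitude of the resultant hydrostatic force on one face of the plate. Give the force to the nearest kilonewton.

γ = ρg = 1260 × 9.81 / 1000 = 12.3606 kN/m³.
The centroid lies 2.9/2 = 1.45 m below the top edge, so the centroid depth is h_c = 2.2 + 1.45 = 3.65 m.
A = 4.88 × 2.9 = 14.152 m².
Resultant F = γ·h_c·A = 12.3606 × 3.65 × 14.152 = 638.484 kN.

F ≈ 638 kN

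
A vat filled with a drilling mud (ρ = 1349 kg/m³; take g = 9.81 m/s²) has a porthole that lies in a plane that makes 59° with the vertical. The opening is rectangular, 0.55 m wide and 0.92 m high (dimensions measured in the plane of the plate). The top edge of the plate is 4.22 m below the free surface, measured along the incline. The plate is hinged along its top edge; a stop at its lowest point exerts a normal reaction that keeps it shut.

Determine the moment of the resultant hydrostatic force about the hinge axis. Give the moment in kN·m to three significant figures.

γ = ρg = 1349 × 9.81 / 1000 = 13.23369 kN/m³.
The plate makes 59° with the vertical, i.e. θ = 90° − 59° = 31° to the horizontal. Measuring y along the incline from the free-surface line, vertical depth h = y·sinθ with sinθ = 0.515038.
The centroid lies 0.92/2 = 0.46 m below the top edge, so y_c = 4.22 + 0.46 = 4.68 m and h_c = 4.68 × 0.515038 = 2.41038 m.
A = 0.55 × 0.92 = 0.506 m².
Resultant F = γ·h_c·A = 13.23369 × 2.41038 × 0.506 = 16.1405 kN.
I_c = b·h³/12 = 0.55 × 0.92³/12 = 0.0356899 m⁴.
Centre of pressure: y_p = y_c + I_c/(y_c·A) = 4.68 + 0.0356899/(4.68 × 0.506) = 4.68 + 0.0150712 = 4.69507 m along the plane.
The resultant acts 0.46 + 0.0150712 = 0.475071 m (along the plate) below the hinge at the top edge, so the moment about the hinge is M = F × 0.475071 = 16.1405 × 0.475071 = 7.66788 kN·m.

M ≈ 7.67 kN·m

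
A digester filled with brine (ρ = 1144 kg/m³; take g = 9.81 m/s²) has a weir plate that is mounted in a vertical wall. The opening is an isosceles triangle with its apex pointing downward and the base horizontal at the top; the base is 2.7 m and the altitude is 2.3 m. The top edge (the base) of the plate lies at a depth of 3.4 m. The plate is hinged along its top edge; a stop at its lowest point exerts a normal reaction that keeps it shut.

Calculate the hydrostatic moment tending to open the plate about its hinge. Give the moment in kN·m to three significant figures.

γ = ρg = 1144 × 9.81 / 1000 = 11.22264 kN/m³.
With the apex down, the centroid sits h/3 = 2.3/3 = 0.766667 m below the base (the top edge), so the centroid depth is h_c = 3.4 + 0.766667 = 4.16667 m.
A = ½ × 2.7 × 2.3 = 3.105 m².
Resultant F = γ·h_c·A = 11.22264 × 4.16667 × 3.105 = 145.193 kN.
I_c = b·h³/36 = 2.7 × 2.3³/36 = 0.912525 m⁴.
Centre of pressure: y_p = y_c + I_c/(y_c·A) = 4.16667 + 0.912525/(4.16667 × 3.105) = 4.16667 + 0.0705333 = 4.2372 m along the plane.
The resultant acts 0.766667 + 0.0705333 = 0.8372 m (along the plate) below the hinge at the top edge, so the moment about the hinge is M = F × 0.8372 = 145.193 × 0.8372 = 121.556 kN·m.

M ≈ 122 kN·m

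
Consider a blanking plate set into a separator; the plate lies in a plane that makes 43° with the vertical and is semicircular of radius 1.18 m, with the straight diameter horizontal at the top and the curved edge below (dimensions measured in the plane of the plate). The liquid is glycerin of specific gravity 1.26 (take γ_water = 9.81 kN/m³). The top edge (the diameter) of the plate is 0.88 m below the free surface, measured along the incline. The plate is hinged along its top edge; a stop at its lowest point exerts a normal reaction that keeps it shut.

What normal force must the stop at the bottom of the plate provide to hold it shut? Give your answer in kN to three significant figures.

P ≈ 13.2 kN

γ = 1.26 × 9.81 = 12.3606 kN/m³.
The plate makes 43° with the vertical, i.e. θ = 90° − 43° = 47° to the horizontal. Measuring y along the incline from the free-surface line, vertical depth h = y·sinθ with sinθ = 0.731354.
The centroid of a semicircle lies 4r/(3π) = 0.500808 m from the diameter, here below the top edge, so y_c = 0.88 + 0.500808 = 1.38081 m and h_c = 1.38081 × 0.731354 = 1.00986 m.
A = πr²/2 = π × 1.18²/2 = 2.18718 m².
Resultant F = γ·h_c·A = 12.3606 × 1.00986 × 2.18718 = 27.3014 kN.
I_c = (π/8 − 8/(9π))·r⁴ = 0.109757 × 1.18⁴ = 0.212794 m⁴.
Centre of pressure: y_p = y_c + I_c/(y_c·A) = 1.38081 + 0.212794/(1.38081 × 2.18718) = 1.38081 + 0.0704597 = 1.45127 m along the plane.
The resultant acts 0.500808 + 0.0704597 = 0.571268 m (along the plate) below the hinge at the top edge, so the moment about the hinge is M = F × 0.571268 = 27.3014 × 0.571268 = 15.5964 kN·m.
A normal force at the bottom, 1.18 m from the hinge, must supply this moment: P = 15.5964/1.18 = 13.2173 kN.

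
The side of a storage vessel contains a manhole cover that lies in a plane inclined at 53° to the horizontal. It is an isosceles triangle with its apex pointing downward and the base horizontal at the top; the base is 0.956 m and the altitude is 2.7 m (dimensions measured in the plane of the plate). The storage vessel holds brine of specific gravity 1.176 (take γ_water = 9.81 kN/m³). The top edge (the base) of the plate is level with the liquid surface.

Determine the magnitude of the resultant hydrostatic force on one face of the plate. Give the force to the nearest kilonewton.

F ≈ 11 kN

γ = 1.176 × 9.81 = 11.53656 kN/m³.
Let θ = 53° be the plate's angle to the horizontal; measure y along the incline from where the plane meets the free surface. Vertical depth h = y·sinθ with sinθ = 0.798636.
With the apex down, the centroid sits h/3 = 2.7/3 = 0.9 m below the base (the top edge), so y_c = 0.9 m and h_c = 0.9 × 0.798636 = 0.718772 m.
A = ½ × 0.956 × 2.7 = 1.2906 m².
Resultant F = γ·h_c·A = 11.53656 × 0.718772 × 1.2906 = 10.7019 kN.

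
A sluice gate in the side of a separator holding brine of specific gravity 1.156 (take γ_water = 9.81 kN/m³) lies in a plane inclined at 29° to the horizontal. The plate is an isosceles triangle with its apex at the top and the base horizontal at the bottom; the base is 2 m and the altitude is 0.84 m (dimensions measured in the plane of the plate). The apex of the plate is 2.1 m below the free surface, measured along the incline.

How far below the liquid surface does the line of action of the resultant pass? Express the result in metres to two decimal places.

h_p = 1.30 m

γ = 1.156 × 9.81 = 11.34036 kN/m³.
Let θ = 29° be the plate's angle to the horizontal; measure y along the incline from where the plane meets the free surface. Vertical depth h = y·sinθ with sinθ = 0.484810.
With the apex up, the centroid sits 2h/3 = 2 × 0.84/3 = 0.56 m below the apex, so y_c = 2.1 + 0.56 = 2.66 m and h_c = 2.66 × 0.484810 = 1.28959 m.
A = ½ × 2 × 0.84 = 0.84 m².
Resultant F = γ·h_c·A = 11.34036 × 1.28959 × 0.84 = 12.2845 kN.
I_c = b·h³/36 = 2 × 0.84³/36 = 0.032928 m⁴.
Centre of pressure: y_p = y_c + I_c/(y_c·A) = 2.66 + 0.032928/(2.66 × 0.84) = 2.66 + 0.0147368 = 2.67474 m along the plane.
Vertically, h_p = y_p·sinθ = 2.67474 × 0.484810 = 1.29674 m.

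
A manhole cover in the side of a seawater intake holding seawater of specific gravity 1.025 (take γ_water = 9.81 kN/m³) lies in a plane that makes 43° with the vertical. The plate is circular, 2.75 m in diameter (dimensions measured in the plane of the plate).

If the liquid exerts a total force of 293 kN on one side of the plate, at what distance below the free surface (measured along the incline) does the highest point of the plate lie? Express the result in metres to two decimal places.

y_top ≈ 5.33 m

γ = 1.025 × 9.81 = 10.05525 kN/m³.
A = π(1.375)² = 5.93957 m².
From F = γ·h_c·A, the centroid depth is h_c = 293/(10.05525 × 5.93957) = 4.90591 m.
The plate makes 43° with the vertical, i.e. θ = 90° − 43° = 47° to the horizontal. Measuring y along the incline from the free-surface line, vertical depth h = y·sinθ with sinθ = 0.731354.
Along the incline, y_c = h_c/sinθ = 4.90591/0.731354 = 6.70798 m.
The centroid is at the centre, 1.375 m below the top of the plate, so the highest point sits at y_top = 6.70798 − 1.375 = 5.33298 m along the incline.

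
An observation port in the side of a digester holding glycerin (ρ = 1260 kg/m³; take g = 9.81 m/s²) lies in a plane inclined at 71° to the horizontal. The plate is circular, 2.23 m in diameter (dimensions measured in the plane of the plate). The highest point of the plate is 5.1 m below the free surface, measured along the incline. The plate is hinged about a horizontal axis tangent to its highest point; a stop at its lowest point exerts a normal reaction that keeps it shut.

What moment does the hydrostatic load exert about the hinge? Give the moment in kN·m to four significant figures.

γ = ρg = 1260 × 9.81 / 1000 = 12.3606 kN/m³.
Let θ = 71° be the plate's angle to the horizontal; measure y along the incline from where the plane meets the free surface. Vertical depth h = y·sinθ with sinθ = 0.945519.
The centroid is at the centre, 1.115 m below the top of the plate, so y_c = 5.1 + 1.115 = 6.215 m and h_c = 6.215 × 0.945519 = 5.8764 m.
A = π(1.115)² = 3.90571 m².
Resultant F = γ·h_c·A = 12.3606 × 5.8764 × 3.90571 = 283.694 kN.
I_c = πr⁴/4 = π × 1.115⁴/4 = 1.21392 m⁴.
Centre of pressure: y_p = y_c + I_c/(y_c·A) = 6.215 + 1.21392/(6.215 × 3.90571) = 6.215 + 0.0500091 = 6.26501 m along the plane.
The resultant acts 1.115 + 0.0500091 = 1.16501 m (along the plate) below the hinge at the top edge, so the moment about the hinge is M = F × 1.16501 = 283.694 × 1.16501 = 330.506 kN·m.

M ≈ 330.5 kN·m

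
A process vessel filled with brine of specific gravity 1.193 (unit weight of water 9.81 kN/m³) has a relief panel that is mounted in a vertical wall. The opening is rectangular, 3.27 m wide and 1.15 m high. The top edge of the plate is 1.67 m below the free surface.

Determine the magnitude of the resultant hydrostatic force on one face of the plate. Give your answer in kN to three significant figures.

γ = 1.193 × 9.81 = 11.70333 kN/m³.
The centroid lies 1.15/2 = 0.575 m below the top edge, so the centroid depth is h_c = 1.67 + 0.575 = 2.245 m.
A = 3.27 × 1.15 = 3.7605 m².
Resultant F = γ·h_c·A = 11.70333 × 2.245 × 3.7605 = 98.8033 kN.

F ≈ 98.8 kN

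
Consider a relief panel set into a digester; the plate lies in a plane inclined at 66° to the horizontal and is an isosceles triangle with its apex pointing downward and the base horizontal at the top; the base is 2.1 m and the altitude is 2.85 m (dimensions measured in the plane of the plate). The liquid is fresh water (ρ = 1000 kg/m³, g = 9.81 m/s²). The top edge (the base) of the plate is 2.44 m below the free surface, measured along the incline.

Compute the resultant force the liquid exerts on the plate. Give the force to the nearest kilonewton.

γ = ρg = 1000 × 9.81 = 9810 N/m³ = 9.81 kN/m³.
Let θ = 66° be the plate's angle to the horizontal; measure y along the incline from where the plane meets the free surface. Vertical depth h = y·sinθ with sinθ = 0.913545.
With the apex down, the centroid sits h/3 = 2.85/3 = 0.95 m below the base (the top edge), so y_c = 2.44 + 0.95 = 3.39 m and h_c = 3.39 × 0.913545 = 3.09692 m.
A = ½ × 2.1 × 2.85 = 2.9925 m².
Resultant F = γ·h_c·A = 9.81 × 3.09692 × 2.9925 = 90.9145 kN.

F ≈ 91 kN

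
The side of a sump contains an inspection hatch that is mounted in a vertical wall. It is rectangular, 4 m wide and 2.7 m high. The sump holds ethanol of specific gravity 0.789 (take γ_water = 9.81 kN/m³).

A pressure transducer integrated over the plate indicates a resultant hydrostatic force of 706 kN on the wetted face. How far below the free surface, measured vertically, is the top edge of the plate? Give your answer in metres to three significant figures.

d_top ≈ 7.10 m

γ = 0.789 × 9.81 = 7.74009 kN/m³.
A = 4 × 2.7 = 10.8 m².
From F = γ·h_c·A, the centroid depth is h_c = 706/(7.74009 × 10.8) = 8.44569 m.
The centroid lies 2.7/2 = 1.35 m below the top edge, so the top edge sits at h_top = 8.44569 − 1.35 = 7.09569 m below the surface.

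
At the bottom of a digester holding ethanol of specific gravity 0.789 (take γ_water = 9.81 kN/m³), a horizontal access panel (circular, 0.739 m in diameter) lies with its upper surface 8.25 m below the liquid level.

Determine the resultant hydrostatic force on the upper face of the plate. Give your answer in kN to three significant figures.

F ≈ 27.4 kN

γ = 0.789 × 9.81 = 7.74009 kN/m³.
The plate is horizontal, so pressure is uniform at p = γ·h = 7.74009 × 8.25 = 63.8557 kN/m².
A = π(0.3695)² = 0.428922 m².
F = p·A = 63.8557 × 0.428922 = 27.3891 kN.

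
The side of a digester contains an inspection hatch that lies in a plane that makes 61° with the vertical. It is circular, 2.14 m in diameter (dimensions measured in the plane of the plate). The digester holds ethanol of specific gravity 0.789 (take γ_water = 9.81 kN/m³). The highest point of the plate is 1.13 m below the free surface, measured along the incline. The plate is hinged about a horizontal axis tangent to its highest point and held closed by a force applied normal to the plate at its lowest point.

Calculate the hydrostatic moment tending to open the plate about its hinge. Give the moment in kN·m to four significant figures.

γ = 0.789 × 9.81 = 7.74009 kN/m³.
The plate makes 61° with the vertical, i.e. θ = 90° − 61° = 29° to the horizontal. Measuring y along the incline from the free-surface line, vertical depth h = y·sinθ with sinθ = 0.484810.
The centroid is at the centre, 1.07 m below the top of the plate, so y_c = 1.13 + 1.07 = 2.2 m and h_c = 2.2 × 0.484810 = 1.06658 m.
A = π(1.07)² = 3.59681 m².
Resultant F = γ·h_c·A = 7.74009 × 1.06658 × 3.59681 = 29.6932 kN.
I_c = πr⁴/4 = π × 1.07⁴/4 = 1.0295 m⁴.
Centre of pressure: y_p = y_c + I_c/(y_c·A) = 2.2 + 1.0295/(2.2 × 3.59681) = 2.2 + 0.130103 = 2.3301 m along the plane.
The resultant acts 1.07 + 0.130103 = 1.2001 m (along the plate) below the hinge at the top edge, so the moment about the hinge is M = F × 1.2001 = 29.6932 × 1.2001 = 35.6348 kN·m.

M ≈ 35.63 kN·m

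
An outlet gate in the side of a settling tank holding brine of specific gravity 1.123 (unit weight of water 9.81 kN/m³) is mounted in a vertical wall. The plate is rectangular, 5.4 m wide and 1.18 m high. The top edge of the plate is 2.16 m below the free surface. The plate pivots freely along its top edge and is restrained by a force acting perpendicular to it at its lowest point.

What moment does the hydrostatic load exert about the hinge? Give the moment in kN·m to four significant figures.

M ≈ 122.0 kN·m

γ = 1.123 × 9.81 = 11.01663 kN/m³.
The centroid lies 1.18/2 = 0.59 m below the top edge, so the centroid depth is h_c = 2.16 + 0.59 = 2.75 m.
A = 5.4 × 1.18 = 6.372 m².
Resultant F = γ·h_c·A = 11.01663 × 2.75 × 6.372 = 193.044 kN.
I_c = b·h³/12 = 5.4 × 1.18³/12 = 0.739364 m⁴.
Centre of pressure: y_p = y_c + I_c/(y_c·A) = 2.75 + 0.739364/(2.75 × 6.372) = 2.75 + 0.0421939 = 2.79219 m along the plane.
The resultant acts 0.59 + 0.0421939 = 0.632194 m (along the plate) below the hinge at the top edge, so the moment about the hinge is M = F × 0.632194 = 193.044 × 0.632194 = 122.041 kN·m.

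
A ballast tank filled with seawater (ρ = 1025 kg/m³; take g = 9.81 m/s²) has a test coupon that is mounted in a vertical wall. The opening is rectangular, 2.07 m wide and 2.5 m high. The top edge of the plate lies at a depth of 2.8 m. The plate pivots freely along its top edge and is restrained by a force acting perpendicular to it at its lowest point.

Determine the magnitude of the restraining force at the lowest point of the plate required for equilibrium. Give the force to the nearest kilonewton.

P ≈ 116 kN

γ = ρg = 1025 × 9.81 / 1000 = 10.05525 kN/m³.
The centroid lies 2.5/2 = 1.25 m below the top edge, so the centroid depth is h_c = 2.8 + 1.25 = 4.05 m.
A = 2.07 × 2.5 = 5.175 m².
Resultant F = γ·h_c·A = 10.05525 × 4.05 × 5.175 = 210.745 kN.
I_c = b·h³/12 = 2.07 × 2.5³/12 = 2.69531 m⁴.
Centre of pressure: y_p = y_c + I_c/(y_c·A) = 4.05 + 2.69531/(4.05 × 5.175) = 4.05 + 0.128601 = 4.1786 m along the plane.
The resultant acts 1.25 + 0.128601 = 1.3786 m (along the plate) below the hinge at the top edge, so the moment about the hinge is M = F × 1.3786 = 210.745 × 1.3786 = 290.533 kN·m.
A normal force at the bottom, 2.5 m from the hinge, must supply this moment: P = 290.533/2.5 = 116.213 kN.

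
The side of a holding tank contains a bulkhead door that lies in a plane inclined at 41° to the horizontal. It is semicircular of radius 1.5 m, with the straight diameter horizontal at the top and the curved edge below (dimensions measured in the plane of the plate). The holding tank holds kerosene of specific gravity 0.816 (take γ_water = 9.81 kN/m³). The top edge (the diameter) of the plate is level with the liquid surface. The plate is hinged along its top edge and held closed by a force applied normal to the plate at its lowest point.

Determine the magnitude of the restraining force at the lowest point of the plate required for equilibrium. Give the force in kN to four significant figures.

P ≈ 6.960 kN

γ = 0.816 × 9.81 = 8.00496 kN/m³.
Let θ = 41° be the plate's angle to the horizontal; measure y along the incline from where the plane meets the free surface. Vertical depth h = y·sinθ with sinθ = 0.656059.
The centroid of a semicircle lies 4r/(3π) = 0.63662 m from the diameter, here below the top edge, so y_c = 0.63662 m and h_c = 0.63662 × 0.656059 = 0.41766 m.
A = πr²/2 = π × 1.5²/2 = 3.53429 m².
Resultant F = γ·h_c·A = 8.00496 × 0.41766 × 3.53429 = 11.8164 kN.
I_c = (π/8 − 8/(9π))·r⁴ = 0.109757 × 1.5⁴ = 0.555645 m⁴.
Centre of pressure: y_p = y_c + I_c/(y_c·A) = 0.63662 + 0.555645/(0.63662 × 3.53429) = 0.63662 + 0.246953 = 0.883573 m along the plane.
The resultant acts 0.63662 + 0.246953 = 0.883573 m (along the plate) below the hinge at the top edge, so the moment about the hinge is M = F × 0.883573 = 11.8164 × 0.883573 = 10.4407 kN·m.
A normal force at the bottom, 1.5 m from the hinge, must supply this moment: P = 10.4407/1.5 = 6.96047 kN.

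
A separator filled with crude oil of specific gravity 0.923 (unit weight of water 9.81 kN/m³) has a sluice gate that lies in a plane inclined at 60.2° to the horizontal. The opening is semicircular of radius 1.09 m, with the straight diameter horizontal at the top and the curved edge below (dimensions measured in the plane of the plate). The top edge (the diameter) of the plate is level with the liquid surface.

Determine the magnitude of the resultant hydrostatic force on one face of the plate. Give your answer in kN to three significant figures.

F ≈ 6.78 kN

γ = 0.923 × 9.81 = 9.05463 kN/m³.
Let θ = 60.2° be the plate's angle to the horizontal; measure y along the incline from where the plane meets the free surface. Vertical depth h = y·sinθ with sinθ = 0.867765.
The centroid of a semicircle lies 4r/(3π) = 0.46261 m from the diameter, here below the top edge, so y_c = 0.46261 m and h_c = 0.46261 × 0.867765 = 0.401437 m.
A = πr²/2 = π × 1.09²/2 = 1.86626 m².
Resultant F = γ·h_c·A = 9.05463 × 0.401437 × 1.86626 = 6.7836 kN.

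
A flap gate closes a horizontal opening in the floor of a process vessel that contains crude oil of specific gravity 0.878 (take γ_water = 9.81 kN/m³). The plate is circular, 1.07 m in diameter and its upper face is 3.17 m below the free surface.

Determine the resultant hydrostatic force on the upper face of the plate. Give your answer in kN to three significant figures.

γ = 0.878 × 9.81 = 8.61318 kN/m³.
The plate is horizontal, so pressure is uniform at p = γ·h = 8.61318 × 3.17 = 27.3038 kN/m².
A = π(0.535)² = 0.899202 m².
F = p·A = 27.3038 × 0.899202 = 24.5516 kN.

F ≈ 24.6 kN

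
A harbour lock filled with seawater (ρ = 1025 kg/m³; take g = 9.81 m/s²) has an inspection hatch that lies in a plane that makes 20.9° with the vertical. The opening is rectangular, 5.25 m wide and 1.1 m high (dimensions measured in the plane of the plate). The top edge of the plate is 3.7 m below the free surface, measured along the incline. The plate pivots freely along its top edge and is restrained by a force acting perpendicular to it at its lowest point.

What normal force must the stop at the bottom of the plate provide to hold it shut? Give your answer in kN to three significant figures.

γ = ρg = 1025 × 9.81 / 1000 = 10.05525 kN/m³.
The plate makes 20.9° with the vertical, i.e. θ = 90° − 20.9° = 69.1° to the horizontal. Measuring y along the incline from the free-surface line, vertical depth h = y·sinθ with sinθ = 0.934204.
The centroid lies 1.1/2 = 0.55 m below the top edge, so y_c = 3.7 + 0.55 = 4.25 m and h_c = 4.25 × 0.934204 = 3.97037 m.
A = 5.25 × 1.1 = 5.775 m².
Resultant F = γ·h_c·A = 10.05525 × 3.97037 × 5.775 = 230.556 kN.
I_c = b·h³/12 = 5.25 × 1.1³/12 = 0.582313 m⁴.
Centre of pressure: y_p = y_c + I_c/(y_c·A) = 4.25 + 0.582313/(4.25 × 5.775) = 4.25 + 0.0237255 = 4.27373 m along the plane.
The resultant acts 0.55 + 0.0237255 = 0.573725 m (along the plate) below the hinge at the top edge, so the moment about the hinge is M = F × 0.573725 = 230.556 × 0.573725 = 132.276 kN·m.
A normal force at the bottom, 1.1 m from the hinge, must supply this moment: P = 132.276/1.1 = 120.251 kN.

P ≈ 120 kN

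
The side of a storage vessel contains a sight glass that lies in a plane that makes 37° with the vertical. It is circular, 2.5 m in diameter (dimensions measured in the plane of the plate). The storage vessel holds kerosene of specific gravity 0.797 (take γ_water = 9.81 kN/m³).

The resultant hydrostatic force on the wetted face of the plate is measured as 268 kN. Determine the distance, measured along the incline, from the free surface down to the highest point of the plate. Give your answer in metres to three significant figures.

γ = 0.797 × 9.81 = 7.81857 kN/m³.
A = π(1.25)² = 4.90874 m².
From F = γ·h_c·A, the centroid depth is h_c = 268/(7.81857 × 4.90874) = 6.98293 m.
The plate makes 37° with the vertical, i.e. θ = 90° − 37° = 53° to the horizontal. Measuring y along the incline from the free-surface line, vertical depth h = y·sinθ with sinθ = 0.798636.
Along the incline, y_c = h_c/sinθ = 6.98293/0.798636 = 8.74357 m.
The centroid is at the centre, 1.25 m below the top of the plate, so the highest point sits at y_top = 8.74357 − 1.25 = 7.49357 m along the incline.

y_top ≈ 7.49 m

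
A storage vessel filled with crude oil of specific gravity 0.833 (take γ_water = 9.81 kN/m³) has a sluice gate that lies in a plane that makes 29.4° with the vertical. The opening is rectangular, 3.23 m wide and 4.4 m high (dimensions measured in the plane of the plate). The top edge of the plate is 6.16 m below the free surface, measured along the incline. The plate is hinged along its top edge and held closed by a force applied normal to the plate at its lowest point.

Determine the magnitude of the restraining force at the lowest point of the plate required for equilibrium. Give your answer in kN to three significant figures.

γ = 0.833 × 9.81 = 8.17173 kN/m³.
The plate makes 29.4° with the vertical, i.e. θ = 90° − 29.4° = 60.6° to the horizontal. Measuring y along the incline from the free-surface line, vertical depth h = y·sinθ with sinθ = 0.871214.
The centroid lies 4.4/2 = 2.2 m below the top edge, so y_c = 6.16 + 2.2 = 8.36 m and h_c = 8.36 × 0.871214 = 7.28335 m.
A = 3.23 × 4.4 = 14.212 m².
Resultant F = γ·h_c·A = 8.17173 × 7.28335 × 14.212 = 845.864 kN.
I_c = b·h³/12 = 3.23 × 4.4³/12 = 22.9287 m⁴.
Centre of pressure: y_p = y_c + I_c/(y_c·A) = 8.36 + 22.9287/(8.36 × 14.212) = 8.36 + 0.192983 = 8.55298 m along the plane.
The resultant acts 2.2 + 0.192983 = 2.39298 m (along the plate) below the hinge at the top edge, so the moment about the hinge is M = F × 2.39298 = 845.864 × 2.39298 = 2024.14 kN·m.
A normal force at the bottom, 4.4 m from the hinge, must supply this moment: P = 2024.14/4.4 = 460.032 kN.

P ≈ 460 kN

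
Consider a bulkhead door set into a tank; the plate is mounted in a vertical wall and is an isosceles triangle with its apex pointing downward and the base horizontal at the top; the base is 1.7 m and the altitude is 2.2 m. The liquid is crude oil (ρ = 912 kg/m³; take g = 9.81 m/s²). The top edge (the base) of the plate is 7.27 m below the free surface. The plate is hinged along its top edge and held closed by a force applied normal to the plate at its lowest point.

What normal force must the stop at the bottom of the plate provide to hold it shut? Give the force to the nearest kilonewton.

P ≈ 47 kN

γ = ρg = 912 × 9.81 / 1000 = 8.94672 kN/m³.
With the apex down, the centroid sits h/3 = 2.2/3 = 0.733333 m below the base (the top edge), so the centroid depth is h_c = 7.27 + 0.733333 = 8.00333 m.
A = ½ × 1.7 × 2.2 = 1.87 m².
Resultant F = γ·h_c·A = 8.94672 × 8.00333 × 1.87 = 133.899 kN.
I_c = b·h³/36 = 1.7 × 2.2³/36 = 0.502822 m⁴.
Centre of pressure: y_p = y_c + I_c/(y_c·A) = 8.00333 + 0.502822/(8.00333 × 1.87) = 8.00333 + 0.0335971 = 8.03693 m along the plane.
The resultant acts 0.733333 + 0.0335971 = 0.76693 m (along the plate) below the hinge at the top edge, so the moment about the hinge is M = F × 0.76693 = 133.899 × 0.76693 = 102.691 kN·m.
A normal force at the bottom, 2.2 m from the hinge, must supply this moment: P = 102.691/2.2 = 46.6777 kN.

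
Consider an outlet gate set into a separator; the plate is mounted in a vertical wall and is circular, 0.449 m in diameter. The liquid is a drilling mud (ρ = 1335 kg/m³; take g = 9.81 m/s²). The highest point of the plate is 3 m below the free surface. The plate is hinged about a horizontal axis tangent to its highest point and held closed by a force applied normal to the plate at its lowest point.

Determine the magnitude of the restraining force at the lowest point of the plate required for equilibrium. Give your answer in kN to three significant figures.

γ = ρg = 1335 × 9.81 / 1000 = 13.09635 kN/m³.
The centroid is at the centre, 0.2245 m below the top of the plate, so the centroid depth is h_c = 3 + 0.2245 = 3.2245 m.
A = π(0.2245)² = 0.158337 m².
Resultant F = γ·h_c·A = 13.09635 × 3.2245 × 0.158337 = 6.68644 kN.
I_c = πr⁴/4 = π × 0.2245⁴/4 = 0.00199506 m⁴.
Centre of pressure: y_p = y_c + I_c/(y_c·A) = 3.2245 + 0.00199506/(3.2245 × 0.158337) = 3.2245 + 0.00390761 = 3.22841 m along the plane.
The resultant acts 0.2245 + 0.00390761 = 0.228408 m (along the plate) below the hinge at the top edge, so the moment about the hinge is M = F × 0.228408 = 6.68644 × 0.228408 = 1.52724 kN·m.
A normal force at the bottom, 0.449 m from the hinge, must supply this moment: P = 1.52724/0.449 = 3.40143 kN.

P ≈ 3.40 kN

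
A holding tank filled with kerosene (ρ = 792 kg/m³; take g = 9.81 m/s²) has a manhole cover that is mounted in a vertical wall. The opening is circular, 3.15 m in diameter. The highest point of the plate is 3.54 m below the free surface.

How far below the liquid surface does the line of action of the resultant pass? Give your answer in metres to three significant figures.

h_p = 5.24 m

γ = ρg = 792 × 9.81 / 1000 = 7.76952 kN/m³.
The centroid is at the centre, 1.575 m below the top of the plate, so the centroid depth is h_c = 3.54 + 1.575 = 5.115 m.
A = π(1.575)² = 7.79311 m².
Resultant F = γ·h_c·A = 7.76952 × 5.115 × 7.79311 = 309.707 kN.
I_c = πr⁴/4 = π × 1.575⁴/4 = 4.83295 m⁴.
Centre of pressure: y_p = y_c + I_c/(y_c·A) = 5.115 + 4.83295/(5.115 × 7.79311) = 5.115 + 0.121243 = 5.23624 m along the plane.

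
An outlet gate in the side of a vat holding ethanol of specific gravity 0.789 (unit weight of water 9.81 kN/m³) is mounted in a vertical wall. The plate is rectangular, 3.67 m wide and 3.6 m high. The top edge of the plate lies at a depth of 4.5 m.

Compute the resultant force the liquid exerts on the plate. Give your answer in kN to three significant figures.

F ≈ 644 kN

γ = 0.789 × 9.81 = 7.74009 kN/m³.
The centroid lies 3.6/2 = 1.8 m below the top edge, so the centroid depth is h_c = 4.5 + 1.8 = 6.3 m.
A = 3.67 × 3.6 = 13.212 m².
Resultant F = γ·h_c·A = 7.74009 × 6.3 × 13.212 = 644.251 kN.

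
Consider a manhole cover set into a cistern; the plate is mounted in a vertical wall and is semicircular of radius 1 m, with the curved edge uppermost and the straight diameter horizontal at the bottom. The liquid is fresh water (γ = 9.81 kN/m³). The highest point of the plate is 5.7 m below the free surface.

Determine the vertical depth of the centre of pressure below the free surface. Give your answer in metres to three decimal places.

γ = 9.81 kN/m³.
The centroid lies 4r/(3π) = 0.424413 m above the diameter, so r − 4r/(3π) = 1 − 0.424413 = 0.575587 m below the topmost point, so the centroid depth is h_c = 5.7 + 0.575587 = 6.27559 m.
A = πr²/2 = π × 1²/2 = 1.5708 m².
Resultant F = γ·h_c·A = 9.81 × 6.27559 × 1.5708 = 96.704 kN.
I_c = (π/8 − 8/(9π))·r⁴ = 0.109757 × 1⁴ = 0.109757 m⁴.
Centre of pressure: y_p = y_c + I_c/(y_c·A) = 6.27559 + 0.109757/(6.27559 × 1.5708) = 6.27559 + 0.0111341 = 6.28672 m along the plane.

h_p = 6.287 m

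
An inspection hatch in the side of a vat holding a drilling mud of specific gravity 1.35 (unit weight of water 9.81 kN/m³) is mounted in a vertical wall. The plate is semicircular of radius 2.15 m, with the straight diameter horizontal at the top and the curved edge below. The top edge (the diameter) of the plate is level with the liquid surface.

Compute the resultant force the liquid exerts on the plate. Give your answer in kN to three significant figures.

γ = 1.35 × 9.81 = 13.2435 kN/m³.
The centroid of a semicircle lies 4r/(3π) = 0.912488 m from the diameter, here below the top edge, so the centroid depth is h_c = 0.912488 m.
A = πr²/2 = π × 2.15²/2 = 7.26101 m².
Resultant F = γ·h_c·A = 13.2435 × 0.912488 × 7.26101 = 87.7459 kN.

F ≈ 87.7 kN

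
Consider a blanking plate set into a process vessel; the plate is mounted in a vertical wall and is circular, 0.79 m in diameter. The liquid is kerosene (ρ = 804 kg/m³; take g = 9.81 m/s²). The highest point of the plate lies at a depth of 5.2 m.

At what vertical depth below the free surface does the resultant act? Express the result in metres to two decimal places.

γ = ρg = 804 × 9.81 / 1000 = 7.88724 kN/m³.
The centroid is at the centre, 0.395 m below the top of the plate, so the centroid depth is h_c = 5.2 + 0.395 = 5.595 m.
A = π(0.395)² = 0.490167 m².
Resultant F = γ·h_c·A = 7.88724 × 5.595 × 0.490167 = 21.6306 kN.
I_c = πr⁴/4 = π × 0.395⁴/4 = 0.0191196 m⁴.
Centre of pressure: y_p = y_c + I_c/(y_c·A) = 5.595 + 0.0191196/(5.595 × 0.490167) = 5.595 + 0.00697164 = 5.60197 m along the plane.

h_p = 5.60 m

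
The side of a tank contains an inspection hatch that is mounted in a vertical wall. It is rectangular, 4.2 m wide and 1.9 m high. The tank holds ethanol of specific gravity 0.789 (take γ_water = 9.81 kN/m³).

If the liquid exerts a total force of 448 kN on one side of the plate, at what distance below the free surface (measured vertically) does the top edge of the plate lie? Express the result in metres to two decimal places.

γ = 0.789 × 9.81 = 7.74009 kN/m³.
A = 4.2 × 1.9 = 7.98 m².
From F = γ·h_c·A, the centroid depth is h_c = 448/(7.74009 × 7.98) = 7.25319 m.
The centroid lies 1.9/2 = 0.95 m below the top edge, so the top edge sits at h_top = 7.25319 − 0.95 = 6.30319 m below the surface.

d_top ≈ 6.30 m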